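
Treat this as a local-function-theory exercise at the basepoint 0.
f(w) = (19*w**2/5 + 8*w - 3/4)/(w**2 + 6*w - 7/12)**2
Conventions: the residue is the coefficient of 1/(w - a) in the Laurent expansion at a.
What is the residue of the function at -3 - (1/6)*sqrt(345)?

The factor w**2 + 6*w - 7/12 splits as (w - a)(w - a') with a = -3 - (1/6)*sqrt(345), a' = -3 + (1/6)*sqrt(345). At the order-2 pole a set g(w) = (w - a)^2*f(w) = [19*w**2/5 + 8*w - 3/4] / (w - a')^2.
Order-2 pole: residue = g'(a); g'(-3 - (1/6)*sqrt(345)) = -(809/66125)*sqrt(345), so the residue is -(809/66125)*sqrt(345).

The residue is -(809/66125)*sqrt(345).


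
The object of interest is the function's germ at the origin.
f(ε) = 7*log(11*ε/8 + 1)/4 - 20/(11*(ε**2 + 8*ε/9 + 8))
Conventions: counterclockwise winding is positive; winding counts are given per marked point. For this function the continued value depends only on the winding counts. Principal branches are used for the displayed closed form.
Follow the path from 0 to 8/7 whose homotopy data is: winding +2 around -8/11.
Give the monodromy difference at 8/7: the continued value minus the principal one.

Continued minus principal equals (7)*pi*i.

The rational part is single-valued and drops out of the difference; each branch term changes only by its own monodromy.
(7/4)*log(1 - ε/(-8/11)): each positive loop around -8/11 adds 2*pi*i to the log, so winding +2 contributes (7/4)*(2)*2*pi*i = (7)*pi*i.
Summing the contributions at ε = 8/7 gives (7)*pi*i.


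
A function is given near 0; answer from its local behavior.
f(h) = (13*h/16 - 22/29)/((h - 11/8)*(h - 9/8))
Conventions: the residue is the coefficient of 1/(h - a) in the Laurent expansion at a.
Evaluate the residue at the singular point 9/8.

The residue is -577/928.

At the order-1 pole 9/8 set g(h) = (h - (9/8))*f(h) = (13*h/16 - 22/29)/(h - 11/8).
Simple pole: residue = g(a) at a = 9/8, which is -577/928.


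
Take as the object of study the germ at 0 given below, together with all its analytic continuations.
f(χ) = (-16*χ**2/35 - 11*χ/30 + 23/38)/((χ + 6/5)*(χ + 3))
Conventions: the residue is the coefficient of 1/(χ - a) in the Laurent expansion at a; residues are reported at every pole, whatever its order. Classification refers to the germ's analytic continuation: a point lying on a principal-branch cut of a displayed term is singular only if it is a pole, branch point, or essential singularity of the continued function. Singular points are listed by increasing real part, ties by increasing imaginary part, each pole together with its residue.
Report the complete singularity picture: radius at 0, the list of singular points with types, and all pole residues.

Denominator factor (χ + 3): pole of order 1 at -3, modulus 3.
Denominator factor (χ + 6/5): pole of order 1 at -6/5, modulus 6/5.
The radius of convergence is the smallest modulus among the singular points: 6/5.
At the order-1 pole -3 set g(χ) = (χ - (-3))*f(χ) = (-16*χ**2/35 - 11*χ/30 + 23/38)/(χ + 6/5).
Simple pole: residue = g(a) at a = -3, which is 178/133.
At the order-1 pole -6/5 set g(χ) = (χ - (-6/5))*f(χ) = (-16*χ**2/35 - 11*χ/30 + 23/38)/(χ + 3).
Simple pole: residue = g(a) at a = -6/5, which is 4289/19950.
List the singular points by increasing real part (a conjugate pair: the negative imaginary part first).

Radius of convergence at 0: 6/5.
At -3: a pole of order 1; residue 178/133.
At -6/5: a pole of order 1; residue 4289/19950.


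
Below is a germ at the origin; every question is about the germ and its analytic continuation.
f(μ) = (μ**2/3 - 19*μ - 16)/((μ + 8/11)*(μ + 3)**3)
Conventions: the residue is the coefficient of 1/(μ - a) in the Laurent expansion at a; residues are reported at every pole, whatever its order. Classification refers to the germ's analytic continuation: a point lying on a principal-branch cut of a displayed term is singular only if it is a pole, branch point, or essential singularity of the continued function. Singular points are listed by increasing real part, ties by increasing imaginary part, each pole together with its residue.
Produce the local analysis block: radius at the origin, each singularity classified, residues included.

Radius of convergence at 0: 8/11.
At -3: a pole of order 3; residue 8008/46875.
At -8/11: a pole of order 1; residue -8008/46875.

Denominator factor (μ + 8/11): pole of order 1 at -8/11, modulus 8/11.
Denominator factor (μ + 3)^3: pole of order 3 at -3, modulus 3.
The radius of convergence is the smallest modulus among the singular points: 8/11.
At the order-3 pole -3 set g(μ) = (μ - (-3))^3*f(μ) = (μ**2/3 - 19*μ - 16)/(μ + 8/11).
Order-3 pole: residue = g''(a)/2; g''(-3) = 16016/46875, so the residue is 8008/46875.
At the order-1 pole -8/11 set g(μ) = (μ - (-8/11))*f(μ) = (μ**2/3 - 19*μ - 16)/(μ + 3)**3.
Simple pole: residue = g(a) at a = -8/11, which is -8008/46875.
List the singular points by increasing real part (a conjugate pair: the negative imaginary part first).


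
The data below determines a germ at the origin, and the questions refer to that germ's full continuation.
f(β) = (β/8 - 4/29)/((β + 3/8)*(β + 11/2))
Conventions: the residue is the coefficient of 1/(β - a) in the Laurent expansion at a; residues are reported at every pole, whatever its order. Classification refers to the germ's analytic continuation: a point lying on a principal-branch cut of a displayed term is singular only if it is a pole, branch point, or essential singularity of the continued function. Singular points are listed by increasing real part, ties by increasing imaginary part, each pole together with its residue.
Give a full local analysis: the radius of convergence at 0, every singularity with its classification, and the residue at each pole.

Denominator factor (β + 3/8): pole of order 1 at -3/8, modulus 3/8.
Denominator factor (β + 11/2): pole of order 1 at -11/2, modulus 11/2.
The radius of convergence is the smallest modulus among the singular points: 3/8.
At the order-1 pole -11/2 set g(β) = (β - (-11/2))*f(β) = (β/8 - 4/29)/(β + 3/8).
Simple pole: residue = g(a) at a = -11/2, which is 383/2378.
At the order-1 pole -3/8 set g(β) = (β - (-3/8))*f(β) = (β/8 - 4/29)/(β + 11/2).
Simple pole: residue = g(a) at a = -3/8, which is -343/9512.
List the singular points by increasing real part (a conjugate pair: the negative imaginary part first).

Radius of convergence at 0: 3/8.
At -11/2: a pole of order 1; residue 383/2378.
At -3/8: a pole of order 1; residue -343/9512.


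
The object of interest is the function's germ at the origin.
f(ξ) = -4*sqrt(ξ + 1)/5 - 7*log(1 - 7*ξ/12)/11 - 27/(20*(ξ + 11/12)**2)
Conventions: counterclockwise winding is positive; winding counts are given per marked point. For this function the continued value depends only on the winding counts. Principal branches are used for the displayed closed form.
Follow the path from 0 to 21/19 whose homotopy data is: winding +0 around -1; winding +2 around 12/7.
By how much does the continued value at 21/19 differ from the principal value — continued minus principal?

Continued minus principal equals -(28/11)*pi*i.

The rational part is single-valued and drops out of the difference; each branch term changes only by its own monodromy.
(-4/5)*sqrt(1 - ξ/(-1)): winding +0 is even, the square root returns to the same sheet, contribution 0.
(-7/11)*log(1 - ξ/(12/7)): each positive loop around 12/7 adds 2*pi*i to the log, so winding +2 contributes (-7/11)*(2)*2*pi*i = -(28/11)*pi*i.
Summing the contributions at ξ = 21/19 gives -(28/11)*pi*i.


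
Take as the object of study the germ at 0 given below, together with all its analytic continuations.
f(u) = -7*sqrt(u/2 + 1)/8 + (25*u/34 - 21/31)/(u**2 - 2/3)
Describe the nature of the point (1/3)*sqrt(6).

The denominator factor u**2 - 2/3 vanishes at (1/3)*sqrt(6) and appears to the power 1; the numerator there equals -21/31 + (25/102)*sqrt(6), nonzero, and no other factor vanishes.
The branch terms are analytic at this point.
Hence a pole whose order is the multiplicity, 1.

The point is a pole of order 1.


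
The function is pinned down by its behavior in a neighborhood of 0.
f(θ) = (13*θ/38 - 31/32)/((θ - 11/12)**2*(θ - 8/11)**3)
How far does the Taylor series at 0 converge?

The radius of convergence is 8/11.

Denominator factor (θ - 8/11)^3: pole of order 3 at 8/11, modulus 8/11.
Denominator factor (θ - 11/12)^2: pole of order 2 at 11/12, modulus 11/12.
The radius of convergence is the smallest modulus among the singular points: 8/11.


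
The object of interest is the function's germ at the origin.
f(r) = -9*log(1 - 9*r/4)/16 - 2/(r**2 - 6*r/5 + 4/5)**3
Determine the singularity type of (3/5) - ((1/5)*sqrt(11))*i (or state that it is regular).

The point is a pole of order 3.

The denominator factor r**2 - 6*r/5 + 4/5 vanishes at (3/5) - ((1/5)*sqrt(11))*i and appears to the power 3; the numerator there equals -2, nonzero, and no other factor vanishes.
The branch terms are analytic at this point.
Hence a pole whose order is the multiplicity, 3.


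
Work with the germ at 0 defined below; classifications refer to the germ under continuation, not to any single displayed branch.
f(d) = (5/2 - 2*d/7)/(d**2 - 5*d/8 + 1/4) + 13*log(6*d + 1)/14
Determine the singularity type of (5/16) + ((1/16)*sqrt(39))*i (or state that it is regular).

The denominator factor d**2 - 5*d/8 + 1/4 vanishes at (5/16) + ((1/16)*sqrt(39))*i and appears to the power 1; the numerator there equals (135/56) - ((1/56)*sqrt(39))*i, nonzero, and no other factor vanishes.
The branch terms are analytic at this point.
Hence a pole whose order is the multiplicity, 1.

The point is a pole of order 1.


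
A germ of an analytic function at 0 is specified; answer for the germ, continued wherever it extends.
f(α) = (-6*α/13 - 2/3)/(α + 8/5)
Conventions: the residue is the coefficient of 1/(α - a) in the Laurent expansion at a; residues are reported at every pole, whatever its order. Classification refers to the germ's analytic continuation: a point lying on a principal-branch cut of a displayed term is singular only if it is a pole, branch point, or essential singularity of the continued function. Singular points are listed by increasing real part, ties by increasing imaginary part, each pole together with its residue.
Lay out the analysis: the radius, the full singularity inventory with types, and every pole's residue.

Radius of convergence at 0: 8/5.
At -8/5: a pole of order 1; residue 14/195.

Denominator factor (α + 8/5): pole of order 1 at -8/5, modulus 8/5.
The radius of convergence is the smallest modulus among the singular points: 8/5.
At the order-1 pole -8/5 set g(α) = (α - (-8/5))*f(α) = -6*α/13 - 2/3.
Simple pole: residue = g(a) at a = -8/5, which is 14/195.


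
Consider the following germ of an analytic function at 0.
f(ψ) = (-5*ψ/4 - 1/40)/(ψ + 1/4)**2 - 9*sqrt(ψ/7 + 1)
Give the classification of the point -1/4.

The point is a pole of order 2.

The denominator factor ψ + 1/4 vanishes at -1/4 and appears to the power 2; the numerator there equals 23/80, nonzero, and no other factor vanishes.
The branch terms are analytic at this point.
Hence a pole whose order is the multiplicity, 2.


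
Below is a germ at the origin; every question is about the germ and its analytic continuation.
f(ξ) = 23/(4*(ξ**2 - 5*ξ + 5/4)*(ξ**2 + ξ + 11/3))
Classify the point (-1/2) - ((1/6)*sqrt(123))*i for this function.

The denominator factor ξ**2 + ξ + 11/3 vanishes at (-1/2) - ((1/6)*sqrt(123))*i and appears to the power 1; the numerator there equals 23/4, nonzero, and no other factor vanishes.
Hence a pole whose order is the multiplicity, 1.

The point is a pole of order 1.


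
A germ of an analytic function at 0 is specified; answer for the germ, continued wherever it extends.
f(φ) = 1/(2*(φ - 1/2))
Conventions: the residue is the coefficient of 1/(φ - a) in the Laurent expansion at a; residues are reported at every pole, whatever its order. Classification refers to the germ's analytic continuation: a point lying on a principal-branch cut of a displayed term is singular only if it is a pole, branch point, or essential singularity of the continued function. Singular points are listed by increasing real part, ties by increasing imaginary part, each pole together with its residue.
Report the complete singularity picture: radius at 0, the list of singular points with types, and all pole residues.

Denominator factor (φ - 1/2): pole of order 1 at 1/2, modulus 1/2.
The radius of convergence is the smallest modulus among the singular points: 1/2.
At the order-1 pole 1/2 set g(φ) = (φ - (1/2))*f(φ) = 1/2.
Simple pole: residue = g(a) at a = 1/2, which is 1/2.

Radius of convergence at 0: 1/2.
At 1/2: a pole of order 1; residue 1/2.


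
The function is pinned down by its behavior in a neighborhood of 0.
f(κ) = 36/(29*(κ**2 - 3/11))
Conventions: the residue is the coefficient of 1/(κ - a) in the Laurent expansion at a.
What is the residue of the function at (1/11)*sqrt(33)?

The factor κ**2 - 3/11 splits as (κ - a)(κ - a') with a = (1/11)*sqrt(33), a' = -(1/11)*sqrt(33). At the order-1 pole a set g(κ) = (κ - a)*f(κ) = [36/29] / (κ - a').
Simple pole: residue = g(a) at a = (1/11)*sqrt(33), which is (6/29)*sqrt(33).

The residue is (6/29)*sqrt(33).


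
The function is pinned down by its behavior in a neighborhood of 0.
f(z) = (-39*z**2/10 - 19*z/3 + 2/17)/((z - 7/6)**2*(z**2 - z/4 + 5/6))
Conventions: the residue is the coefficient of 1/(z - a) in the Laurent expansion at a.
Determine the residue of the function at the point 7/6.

The residue is -1391874/1595365.

At the order-2 pole 7/6 set g(z) = (z - (7/6))^2*f(z) = (-39*z**2/10 - 19*z/3 + 2/17)/(z**2 - z/4 + 5/6).
Order-2 pole: residue = g'(a); g'(7/6) = -1391874/1595365, so the residue is -1391874/1595365.


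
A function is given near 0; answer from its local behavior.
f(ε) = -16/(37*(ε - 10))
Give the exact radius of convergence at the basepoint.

The radius of convergence is 10.

Denominator factor (ε - 10): pole of order 1 at 10, modulus 10.
The radius of convergence is the smallest modulus among the singular points: 10.


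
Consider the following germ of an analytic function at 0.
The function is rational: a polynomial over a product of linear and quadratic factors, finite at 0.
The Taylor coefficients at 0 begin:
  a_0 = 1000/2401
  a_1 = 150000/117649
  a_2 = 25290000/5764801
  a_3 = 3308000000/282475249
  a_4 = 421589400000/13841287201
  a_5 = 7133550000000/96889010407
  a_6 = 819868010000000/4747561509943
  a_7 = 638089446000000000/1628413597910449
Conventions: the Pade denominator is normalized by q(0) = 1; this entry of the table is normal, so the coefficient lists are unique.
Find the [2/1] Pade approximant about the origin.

Taylor coefficients needed (read off): a_0 = 1000/2401, a_1 = 150000/117649, a_2 = 25290000/5764801, a_3 = 3308000000/282475249.
Write the denominator as Q(η) = 1 + q1*η. Requiring Q*f - P = O(η^4) with deg P <= 2 kills the coefficients of η^3..η^3 in Q*f:
  η^3: a_3 + q1*a_2 = 0, i.e. 3308000000/282475249 + (25290000/5764801)*q1 = 0.
Solving this linear system: q1 = -330800/123921.
The numerator is Q*f truncated at degree 2: P0 = a_0 = 1000/2401; P1 = a_1 + q1*a_0 = 48550000/297534321; P2 = a_2 + q1*a_1 = 4779470000/4859727243.

The Pade approximant has numerator coefficients [1000/2401, 48550000/297534321, 4779470000/4859727243]; denominator coefficients [1, -330800/123921].


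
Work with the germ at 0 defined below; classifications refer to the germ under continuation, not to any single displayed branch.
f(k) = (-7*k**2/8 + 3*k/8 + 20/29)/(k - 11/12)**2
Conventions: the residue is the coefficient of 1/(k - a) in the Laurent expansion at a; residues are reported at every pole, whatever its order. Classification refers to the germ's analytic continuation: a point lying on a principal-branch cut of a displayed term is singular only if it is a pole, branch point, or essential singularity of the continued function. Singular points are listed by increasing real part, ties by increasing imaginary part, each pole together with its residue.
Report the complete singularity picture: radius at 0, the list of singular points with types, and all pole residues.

Denominator factor (k - 11/12)^2: pole of order 2 at 11/12, modulus 11/12.
The radius of convergence is the smallest modulus among the singular points: 11/12.
At the order-2 pole 11/12 set g(k) = (k - (11/12))^2*f(k) = -7*k**2/8 + 3*k/8 + 20/29.
Order-2 pole: residue = g'(a); g'(11/12) = -59/48, so the residue is -59/48.

Radius of convergence at 0: 11/12.
At 11/12: a pole of order 2; residue -59/48.


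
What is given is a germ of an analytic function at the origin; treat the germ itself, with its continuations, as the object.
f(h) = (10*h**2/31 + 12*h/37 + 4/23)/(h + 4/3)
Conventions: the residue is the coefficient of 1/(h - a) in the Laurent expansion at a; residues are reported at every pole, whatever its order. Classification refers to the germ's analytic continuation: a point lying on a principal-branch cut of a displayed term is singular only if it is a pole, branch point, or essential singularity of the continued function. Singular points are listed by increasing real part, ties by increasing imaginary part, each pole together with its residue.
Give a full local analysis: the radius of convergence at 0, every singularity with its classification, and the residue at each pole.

Radius of convergence at 0: 4/3.
At -4/3: a pole of order 1; residue 74780/237429.

Denominator factor (h + 4/3): pole of order 1 at -4/3, modulus 4/3.
The radius of convergence is the smallest modulus among the singular points: 4/3.
At the order-1 pole -4/3 set g(h) = (h - (-4/3))*f(h) = 10*h**2/31 + 12*h/37 + 4/23.
Simple pole: residue = g(a) at a = -4/3, which is 74780/237429.


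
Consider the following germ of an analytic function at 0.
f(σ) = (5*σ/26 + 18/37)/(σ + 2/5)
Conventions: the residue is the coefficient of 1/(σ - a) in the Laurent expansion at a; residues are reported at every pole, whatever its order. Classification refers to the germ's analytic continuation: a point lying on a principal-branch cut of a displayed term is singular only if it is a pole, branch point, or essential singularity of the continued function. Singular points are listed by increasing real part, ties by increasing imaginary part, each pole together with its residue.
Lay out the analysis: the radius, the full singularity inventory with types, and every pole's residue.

Denominator factor (σ + 2/5): pole of order 1 at -2/5, modulus 2/5.
The radius of convergence is the smallest modulus among the singular points: 2/5.
At the order-1 pole -2/5 set g(σ) = (σ - (-2/5))*f(σ) = 5*σ/26 + 18/37.
Simple pole: residue = g(a) at a = -2/5, which is 197/481.

Radius of convergence at 0: 2/5.
At -2/5: a pole of order 1; residue 197/481.


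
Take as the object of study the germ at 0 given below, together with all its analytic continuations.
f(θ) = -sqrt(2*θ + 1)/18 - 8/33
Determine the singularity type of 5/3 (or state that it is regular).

There is no denominator, hence no pole anywhere.
Branch term sqrt(1 - θ/(-1/2)): argument at 5/3 is 13/3, nonzero, so 5/3 is not its branch point (a point on a principal cut is still regular for the continued germ).
So the germ continues analytically to 5/3.

The point is a regular point.


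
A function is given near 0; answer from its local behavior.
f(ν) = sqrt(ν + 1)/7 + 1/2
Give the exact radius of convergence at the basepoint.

The radius of convergence is 1.

Branch term (1/7)*sqrt(1 - ν/(-1)): its argument vanishes at ν = -1, a square-root branch point, modulus 1.
The radius of convergence is the smallest modulus among the singular points: 1.


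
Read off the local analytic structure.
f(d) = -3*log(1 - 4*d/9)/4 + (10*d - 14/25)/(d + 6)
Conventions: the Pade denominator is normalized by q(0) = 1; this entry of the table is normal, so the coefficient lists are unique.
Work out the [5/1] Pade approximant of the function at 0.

Taylor coefficients needed (expand at 0): a_0 = -7/75, a_1 = 907/450, a_2 = -557/2700, a_3 = 10013/145800, a_4 = -413/874800, a_5 = 61399/15746400, a_6 = 635249/850305600.
Write the denominator as Q(d) = 1 + q1*d. Requiring Q*f - P = O(d^7) with deg P <= 5 kills the coefficients of d^6..d^6 in Q*f:
  d^6: a_6 + q1*a_5 = 0, i.e. 635249/850305600 + (61399/15746400)*q1 = 0.
Solving this linear system: q1 = -635249/3315546.
The numerator is Q*f truncated at degree 5: P0 = a_0 = -7/75; P1 = a_1 + q1*a_0 = 50564678/24866595; P2 = a_2 + q1*a_1 = -88396403/149199570; P3 = a_3 + q1*a_2 = 8071849/74599785; P4 = a_4 + q1*a_3 = -82362104/6042582585; P5 = a_5 + q1*a_4 = 72324184/18127747755.

The Pade approximant has numerator coefficients [-7/75, 50564678/24866595, -88396403/149199570, 8071849/74599785, -82362104/6042582585, 72324184/18127747755]; denominator coefficients [1, -635249/3315546].


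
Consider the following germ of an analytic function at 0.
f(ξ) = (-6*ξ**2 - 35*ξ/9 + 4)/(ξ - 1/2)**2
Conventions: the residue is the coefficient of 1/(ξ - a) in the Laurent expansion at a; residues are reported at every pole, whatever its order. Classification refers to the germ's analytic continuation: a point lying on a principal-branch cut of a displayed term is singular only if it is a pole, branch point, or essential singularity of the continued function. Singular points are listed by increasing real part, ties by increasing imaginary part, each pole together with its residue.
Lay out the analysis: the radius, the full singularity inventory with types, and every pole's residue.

Denominator factor (ξ - 1/2)^2: pole of order 2 at 1/2, modulus 1/2.
The radius of convergence is the smallest modulus among the singular points: 1/2.
At the order-2 pole 1/2 set g(ξ) = (ξ - (1/2))^2*f(ξ) = -6*ξ**2 - 35*ξ/9 + 4.
Order-2 pole: residue = g'(a); g'(1/2) = -89/9, so the residue is -89/9.

Radius of convergence at 0: 1/2.
At 1/2: a pole of order 2; residue -89/9.


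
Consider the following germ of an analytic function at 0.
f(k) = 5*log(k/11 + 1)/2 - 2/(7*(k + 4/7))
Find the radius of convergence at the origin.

The radius of convergence is 4/7.

Denominator factor (k + 4/7): pole of order 1 at -4/7, modulus 4/7.
Branch term (5/2)*log(1 - k/(-11)): its argument vanishes at k = -11, a logarithmic branch point, modulus 11.
The radius of convergence is the smallest modulus among the singular points: 4/7.


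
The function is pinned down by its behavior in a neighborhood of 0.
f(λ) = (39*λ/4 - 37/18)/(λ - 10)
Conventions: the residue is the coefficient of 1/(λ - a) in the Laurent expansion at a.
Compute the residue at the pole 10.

The residue is 859/9.

At the order-1 pole 10 set g(λ) = (λ - (10))*f(λ) = 39*λ/4 - 37/18.
Simple pole: residue = g(a) at a = 10, which is 859/9.


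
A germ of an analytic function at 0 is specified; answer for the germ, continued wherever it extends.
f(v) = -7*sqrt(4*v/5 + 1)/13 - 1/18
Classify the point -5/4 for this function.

The term (-7/13)*sqrt(1 - v/(-5/4)) has argument 1 - -5/4/(-5/4) = 0 at -5/4: a square-root (algebraic, two-sheeted) branch point; the remaining terms are analytic or single-valued there.

The point is an algebraic (square-root) branch point.


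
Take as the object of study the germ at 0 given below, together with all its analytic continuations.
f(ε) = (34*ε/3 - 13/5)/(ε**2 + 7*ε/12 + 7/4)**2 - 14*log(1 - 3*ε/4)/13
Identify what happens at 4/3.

The point is a logarithmic branch point.

The term (-14/13)*log(1 - ε/(4/3)) has argument 1 - 4/3/(4/3) = 0 at 4/3: a logarithmic (infinitely-sheeted) branch point; the remaining terms are analytic or single-valued there.


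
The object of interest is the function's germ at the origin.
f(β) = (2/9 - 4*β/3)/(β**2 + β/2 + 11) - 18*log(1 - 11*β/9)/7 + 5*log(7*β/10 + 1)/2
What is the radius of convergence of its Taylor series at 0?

The radius of convergence is 9/11.

Denominator factor (β**2 + β/2 + 11): discriminant -175/4, complex-conjugate roots (-1/4) + ((5/4)*sqrt(7))*i and (-1/4) - ((5/4)*sqrt(7))*i; poles of order 1, moduli sqrt(11) and sqrt(11).
Branch term (5/2)*log(1 - β/(-10/7)): its argument vanishes at β = -10/7, a logarithmic branch point, modulus 10/7.
Branch term (-18/7)*log(1 - β/(9/11)): its argument vanishes at β = 9/11, a logarithmic branch point, modulus 9/11.
The radius of convergence is the smallest modulus among the singular points: 9/11.


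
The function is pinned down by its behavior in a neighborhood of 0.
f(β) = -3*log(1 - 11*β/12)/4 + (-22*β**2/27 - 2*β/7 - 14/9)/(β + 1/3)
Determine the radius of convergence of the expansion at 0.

The radius of convergence is 1/3.

Denominator factor (β + 1/3): pole of order 1 at -1/3, modulus 1/3.
Branch term (-3/4)*log(1 - β/(12/11)): its argument vanishes at β = 12/11, a logarithmic branch point, modulus 12/11.
The radius of convergence is the smallest modulus among the singular points: 1/3.


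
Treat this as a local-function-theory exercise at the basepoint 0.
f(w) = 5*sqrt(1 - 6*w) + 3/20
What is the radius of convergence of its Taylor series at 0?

The radius of convergence is 1/6.

Branch term (5)*sqrt(1 - w/(1/6)): its argument vanishes at w = 1/6, a square-root branch point, modulus 1/6.
The radius of convergence is the smallest modulus among the singular points: 1/6.


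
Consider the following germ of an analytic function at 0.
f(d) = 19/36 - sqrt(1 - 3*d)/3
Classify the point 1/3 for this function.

The point is an algebraic (square-root) branch point.

The term (-1/3)*sqrt(1 - d/(1/3)) has argument 1 - 1/3/(1/3) = 0 at 1/3: a square-root (algebraic, two-sheeted) branch point; the remaining terms are analytic or single-valued there.


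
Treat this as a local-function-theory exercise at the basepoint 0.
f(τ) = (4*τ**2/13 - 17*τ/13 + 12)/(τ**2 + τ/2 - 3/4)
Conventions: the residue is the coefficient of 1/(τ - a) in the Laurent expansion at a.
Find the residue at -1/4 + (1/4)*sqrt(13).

The factor τ**2 + τ/2 - 3/4 splits as (τ - a)(τ - a') with a = -1/4 + (1/4)*sqrt(13), a' = -1/4 - (1/4)*sqrt(13). At the order-1 pole a set g(τ) = (τ - a)*f(τ) = [4*τ**2/13 - 17*τ/13 + 12] / (τ - a').
Simple pole: residue = g(a) at a = -1/4 + (1/4)*sqrt(13), which is -19/26 + (655/338)*sqrt(13).

The residue is -19/26 + (655/338)*sqrt(13).


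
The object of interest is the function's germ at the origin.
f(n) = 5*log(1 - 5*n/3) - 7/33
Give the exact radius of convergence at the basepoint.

Branch term (5)*log(1 - n/(3/5)): its argument vanishes at n = 3/5, a logarithmic branch point, modulus 3/5.
The radius of convergence is the smallest modulus among the singular points: 3/5.

The radius of convergence is 3/5.


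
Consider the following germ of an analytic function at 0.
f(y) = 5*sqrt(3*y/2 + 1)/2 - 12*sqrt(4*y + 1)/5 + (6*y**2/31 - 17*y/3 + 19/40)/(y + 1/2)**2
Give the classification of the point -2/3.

The term (5/2)*sqrt(1 - y/(-2/3)) has argument 1 - -2/3/(-2/3) = 0 at -2/3: a square-root (algebraic, two-sheeted) branch point; the remaining terms are analytic or single-valued there.

The point is an algebraic (square-root) branch point.


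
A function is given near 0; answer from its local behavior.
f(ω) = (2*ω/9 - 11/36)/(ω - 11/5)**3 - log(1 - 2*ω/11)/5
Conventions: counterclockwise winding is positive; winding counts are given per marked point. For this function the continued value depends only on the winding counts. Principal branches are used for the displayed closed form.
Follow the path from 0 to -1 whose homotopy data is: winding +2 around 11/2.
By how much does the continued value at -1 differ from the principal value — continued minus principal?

Continued minus principal equals -(4/5)*pi*i.

The rational part is single-valued and drops out of the difference; each branch term changes only by its own monodromy.
(-1/5)*log(1 - ω/(11/2)): each positive loop around 11/2 adds 2*pi*i to the log, so winding +2 contributes (-1/5)*(2)*2*pi*i = -(4/5)*pi*i.
Summing the contributions at ω = -1 gives -(4/5)*pi*i.


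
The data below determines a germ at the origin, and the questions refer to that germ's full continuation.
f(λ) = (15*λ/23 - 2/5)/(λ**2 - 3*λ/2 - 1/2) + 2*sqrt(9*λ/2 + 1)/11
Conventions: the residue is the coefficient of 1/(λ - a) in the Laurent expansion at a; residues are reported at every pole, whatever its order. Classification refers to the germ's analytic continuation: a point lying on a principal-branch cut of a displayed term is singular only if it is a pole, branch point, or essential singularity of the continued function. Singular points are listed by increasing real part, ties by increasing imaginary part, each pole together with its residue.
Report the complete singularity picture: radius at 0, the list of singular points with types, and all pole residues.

Denominator factor (λ**2 - 3*λ/2 - 1/2): discriminant 17/4, real irrational roots 3/4 + (1/4)*sqrt(17) and 3/4 - (1/4)*sqrt(17); poles of order 1, moduli 3/4 + (1/4)*sqrt(17) and -3/4 + (1/4)*sqrt(17).
Branch term (2/11)*sqrt(1 - λ/(-2/9)): its argument vanishes at λ = -2/9, a square-root branch point, modulus 2/9.
The radius of convergence is the smallest modulus among the singular points: 2/9.
The branch term is analytic at 3/4 - (1/4)*sqrt(17) and contributes nothing to the residue; only the rational part matters.
The factor λ**2 - 3*λ/2 - 1/2 splits as (λ - a)(λ - a') with a = 3/4 - (1/4)*sqrt(17), a' = 3/4 + (1/4)*sqrt(17). At the order-1 pole a set g(λ) = (λ - a)*(rational part) = [15*λ/23 - 2/5] / (λ - a').
Simple pole: residue = g(a) at a = 3/4 - (1/4)*sqrt(17), which is 15/46 - (41/3910)*sqrt(17).
The branch term is analytic at 3/4 + (1/4)*sqrt(17) and contributes nothing to the residue; only the rational part matters.
The factor λ**2 - 3*λ/2 - 1/2 splits as (λ - a)(λ - a') with a = 3/4 + (1/4)*sqrt(17), a' = 3/4 - (1/4)*sqrt(17). At the order-1 pole a set g(λ) = (λ - a)*(rational part) = [15*λ/23 - 2/5] / (λ - a').
Simple pole: residue = g(a) at a = 3/4 + (1/4)*sqrt(17), which is 15/46 + (41/3910)*sqrt(17).
List the singular points by increasing real part (a conjugate pair: the negative imaginary part first).

Radius of convergence at 0: 2/9.
At 3/4 - (1/4)*sqrt(17): a pole of order 1; residue 15/46 - (41/3910)*sqrt(17).
At -2/9: an algebraic (square-root) branch point.
At 3/4 + (1/4)*sqrt(17): a pole of order 1; residue 15/46 + (41/3910)*sqrt(17).


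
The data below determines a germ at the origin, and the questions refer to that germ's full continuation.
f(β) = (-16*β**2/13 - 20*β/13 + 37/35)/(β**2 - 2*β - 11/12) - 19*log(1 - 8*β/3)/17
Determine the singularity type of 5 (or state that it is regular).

The point is a regular point.

Denominator factors: β**2 - 2*β - 11/12 = 169/12 at β = 5 — none vanishes.
Branch term log(1 - β/(3/8)): argument at 5 is -37/3, nonzero, so 5 is not its branch point (a point on a principal cut is still regular for the continued germ).
So the germ continues analytically to 5.


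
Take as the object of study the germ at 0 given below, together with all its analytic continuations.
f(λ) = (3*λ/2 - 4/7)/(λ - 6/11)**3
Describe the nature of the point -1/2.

Denominator factors: λ - 6/11 = -23/22 at λ = -1/2 — none vanishes.
So the germ continues analytically to -1/2.

The point is a regular point.


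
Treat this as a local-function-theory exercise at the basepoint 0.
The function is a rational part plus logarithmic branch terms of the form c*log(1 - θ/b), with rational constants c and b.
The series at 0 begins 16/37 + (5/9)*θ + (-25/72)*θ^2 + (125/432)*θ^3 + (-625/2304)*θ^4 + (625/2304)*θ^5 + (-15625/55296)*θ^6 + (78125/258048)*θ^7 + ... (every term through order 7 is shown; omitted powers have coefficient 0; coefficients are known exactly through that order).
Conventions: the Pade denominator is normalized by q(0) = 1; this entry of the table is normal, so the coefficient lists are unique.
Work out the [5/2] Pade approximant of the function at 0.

Taylor coefficients needed (read off): a_0 = 16/37, a_1 = 5/9, a_2 = -25/72, a_3 = 125/432, a_4 = -625/2304, a_5 = 625/2304, a_6 = -15625/55296, a_7 = 78125/258048.
Write the denominator as Q(θ) = 1 + q1*θ + q2*θ^2. Requiring Q*f - P = O(θ^8) with deg P <= 5 kills the coefficients of θ^6..θ^7 in Q*f:
  θ^6: a_6 + q1*a_5 + q2*a_4 = 0, i.e. -15625/55296 + (625/2304)*q1 + (-625/2304)*q2 = 0.
  θ^7: a_7 + q1*a_6 + q2*a_5 = 0, i.e. 78125/258048 + (-15625/55296)*q1 + (625/2304)*q2 = 0.
Solving this linear system: q1 = 25/14, q2 = 125/168.
The numerator is Q*f truncated at degree 5: P0 = a_0 = 16/37; P1 = a_1 + q1*a_0 = 3095/2331; P2 = a_2 + q1*a_1 + q2*a_0 = 2575/2664; P3 = a_3 + q1*a_2 + q2*a_1 = 125/1512; P4 = a_4 + q1*a_3 + q2*a_2 = -625/48384; P5 = a_5 + q1*a_4 + q2*a_3 = 625/290304.

The Pade approximant has numerator coefficients [16/37, 3095/2331, 2575/2664, 125/1512, -625/48384, 625/290304]; denominator coefficients [1, 25/14, 125/168].


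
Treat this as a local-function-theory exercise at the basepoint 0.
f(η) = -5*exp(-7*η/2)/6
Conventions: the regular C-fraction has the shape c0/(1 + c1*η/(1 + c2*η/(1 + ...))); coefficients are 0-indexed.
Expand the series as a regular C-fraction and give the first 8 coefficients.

The regular C-fraction coefficients are [-5/6, 7/2, -7/4, 7/12, -7/12, 7/20, -7/20, 1/4].

Taylor coefficients (expand at 0): a_0 = -5/6, a_1 = 35/12, a_2 = -245/48, a_3 = 1715/288, a_4 = -12005/2304, a_5 = 16807/4608, a_6 = -117649/55296, a_7 = 117649/110592.
c0 = a_0 = -5/6. Peel one level at a time: if S = 1 + c*η/S' with S'(0) = 1, then c is the η-coefficient of S and S' = c*η/(S - 1).
S_1 = c0/f = 1 + (7/2)*η + (49/8)*η^2 + ...; c1 = 7/2.
S_2 = c1*η/(S_1 - 1) = 1 + (-7/4)*η + (49/48)*η^2 + ...; c2 = -7/4.
S_3 = c2*η/(S_2 - 1) = 1 + (7/12)*η + (49/144)*η^2 + ...; c3 = 7/12.
S_4 = c3*η/(S_3 - 1) = 1 + (-7/12)*η + (49/240)*η^2 + ...; c4 = -7/12.
S_5 = c4*η/(S_4 - 1) = 1 + (7/20)*η + (49/400)*η^2 + ...; c5 = 7/20.
S_6 = c5*η/(S_5 - 1) = 1 + (-7/20)*η + (7/80)*η^2 + ...; c6 = -7/20.
S_7 = c6*η/(S_6 - 1) = 1 + (1/4)*η + ...; c7 = 1/4.


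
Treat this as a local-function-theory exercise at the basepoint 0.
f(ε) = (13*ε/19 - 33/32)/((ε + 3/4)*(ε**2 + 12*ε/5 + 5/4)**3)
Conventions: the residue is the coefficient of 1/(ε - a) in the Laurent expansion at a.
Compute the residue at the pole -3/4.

At the order-1 pole -3/4 set g(ε) = (ε - (-3/4))*f(ε) = (13*ε/19 - 33/32)/(ε**2 + 12*ε/5 + 5/4)**3.
Simple pole: residue = g(a) at a = -3/4, which is -15024000/19.

The residue is -15024000/19.


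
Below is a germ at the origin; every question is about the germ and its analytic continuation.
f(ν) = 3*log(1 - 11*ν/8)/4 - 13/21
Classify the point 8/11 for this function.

The term (3/4)*log(1 - ν/(8/11)) has argument 1 - 8/11/(8/11) = 0 at 8/11: a logarithmic (infinitely-sheeted) branch point; the remaining terms are analytic or single-valued there.

The point is a logarithmic branch point.


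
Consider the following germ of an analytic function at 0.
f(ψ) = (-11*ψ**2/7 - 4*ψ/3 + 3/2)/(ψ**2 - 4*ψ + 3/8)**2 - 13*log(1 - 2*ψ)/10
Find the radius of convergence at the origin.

Denominator factor (ψ**2 - 4*ψ + 3/8)^2: discriminant 29/2, real irrational roots 2 + (1/4)*sqrt(58) and 2 - (1/4)*sqrt(58); poles of order 2, moduli 2 + (1/4)*sqrt(58) and 2 - (1/4)*sqrt(58).
Branch term (-13/10)*log(1 - ψ/(1/2)): its argument vanishes at ψ = 1/2, a logarithmic branch point, modulus 1/2.
The radius of convergence is the smallest modulus among the singular points: 2 - (1/4)*sqrt(58).

The radius of convergence is 2 - (1/4)*sqrt(58).


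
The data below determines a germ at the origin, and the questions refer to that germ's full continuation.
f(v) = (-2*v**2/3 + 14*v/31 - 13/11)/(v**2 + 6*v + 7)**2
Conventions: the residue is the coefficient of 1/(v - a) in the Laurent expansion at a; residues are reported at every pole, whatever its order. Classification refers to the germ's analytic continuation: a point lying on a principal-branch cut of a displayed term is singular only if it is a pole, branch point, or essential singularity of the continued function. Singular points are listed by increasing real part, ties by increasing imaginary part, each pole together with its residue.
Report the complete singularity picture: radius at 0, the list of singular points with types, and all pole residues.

Radius of convergence at 0: 3 - sqrt(2).
At -3 - sqrt(2): a pole of order 2; residue -(7369/16368)*sqrt(2).
At -3 + sqrt(2): a pole of order 2; residue (7369/16368)*sqrt(2).

Denominator factor (v**2 + 6*v + 7)^2: discriminant 8, real irrational roots -3 + sqrt(2) and -3 - sqrt(2); poles of order 2, moduli 3 - sqrt(2) and 3 + sqrt(2).
The radius of convergence is the smallest modulus among the singular points: 3 - sqrt(2).
The factor v**2 + 6*v + 7 splits as (v - a)(v - a') with a = -3 - sqrt(2), a' = -3 + sqrt(2). At the order-2 pole a set g(v) = (v - a)^2*f(v) = [-2*v**2/3 + 14*v/31 - 13/11] / (v - a')^2.
Order-2 pole: residue = g'(a); g'(-3 - sqrt(2)) = -(7369/16368)*sqrt(2), so the residue is -(7369/16368)*sqrt(2).
The factor v**2 + 6*v + 7 splits as (v - a)(v - a') with a = -3 + sqrt(2), a' = -3 - sqrt(2). At the order-2 pole a set g(v) = (v - a)^2*f(v) = [-2*v**2/3 + 14*v/31 - 13/11] / (v - a')^2.
Order-2 pole: residue = g'(a); g'(-3 + sqrt(2)) = (7369/16368)*sqrt(2), so the residue is (7369/16368)*sqrt(2).
List the singular points by increasing real part (a conjugate pair: the negative imaginary part first).


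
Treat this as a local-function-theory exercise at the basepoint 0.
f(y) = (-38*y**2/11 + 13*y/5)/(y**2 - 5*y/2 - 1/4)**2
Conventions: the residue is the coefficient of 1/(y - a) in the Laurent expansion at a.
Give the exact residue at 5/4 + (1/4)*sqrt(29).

The factor y**2 - 5*y/2 - 1/4 splits as (y - a)(y - a') with a = 5/4 + (1/4)*sqrt(29), a' = 5/4 - (1/4)*sqrt(29). At the order-2 pole a set g(y) = (y - a)^2*f(y) = [-38*y**2/11 + 13*y/5] / (y - a')^2.
Order-2 pole: residue = g'(a); g'(5/4 + (1/4)*sqrt(29)) = -(724/9251)*sqrt(29), so the residue is -(724/9251)*sqrt(29).

The residue is -(724/9251)*sqrt(29).


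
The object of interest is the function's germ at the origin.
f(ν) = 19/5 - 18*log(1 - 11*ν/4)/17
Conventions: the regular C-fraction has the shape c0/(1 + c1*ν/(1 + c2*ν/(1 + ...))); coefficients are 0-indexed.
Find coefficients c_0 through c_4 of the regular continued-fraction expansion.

The regular C-fraction coefficients are [19/5, -495/646, -1573/2584, -323/312, -53/156].

Taylor coefficients (expand at 0): a_0 = 19/5, a_1 = 99/34, a_2 = 1089/272, a_3 = 3993/544, a_4 = 131769/8704.
c0 = a_0 = 19/5. Peel one level at a time: if S = 1 + c*ν/S' with S'(0) = 1, then c is the ν-coefficient of S and S' = c*ν/(S - 1).
S_1 = c0/f = 1 + (-495/646)*ν + (-778635/1669264)*ν^2 + ...; c1 = -495/646.
S_2 = c1*ν/(S_1 - 1) = 1 + (-1573/2584)*ν + (-121/192)*ν^2 + ...; c2 = -1573/2584.
S_3 = c2*ν/(S_2 - 1) = 1 + (-323/312)*ν + (-17119/48672)*ν^2 + ...; c3 = -323/312.
S_4 = c3*ν/(S_3 - 1) = 1 + (-53/156)*ν + ...; c4 = -53/156.


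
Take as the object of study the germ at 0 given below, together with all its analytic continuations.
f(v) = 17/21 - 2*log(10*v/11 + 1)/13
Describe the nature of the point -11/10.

The term (-2/13)*log(1 - v/(-11/10)) has argument 1 - -11/10/(-11/10) = 0 at -11/10: a logarithmic (infinitely-sheeted) branch point; the remaining terms are analytic or single-valued there.

The point is a logarithmic branch point.


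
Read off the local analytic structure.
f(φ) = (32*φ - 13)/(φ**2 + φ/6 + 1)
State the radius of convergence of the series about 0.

Denominator factor (φ**2 + φ/6 + 1): discriminant -143/36, complex-conjugate roots (-1/12) + ((1/12)*sqrt(143))*i and (-1/12) - ((1/12)*sqrt(143))*i; poles of order 1, moduli 1 and 1.
The radius of convergence is the smallest modulus among the singular points: 1.

The radius of convergence is 1.


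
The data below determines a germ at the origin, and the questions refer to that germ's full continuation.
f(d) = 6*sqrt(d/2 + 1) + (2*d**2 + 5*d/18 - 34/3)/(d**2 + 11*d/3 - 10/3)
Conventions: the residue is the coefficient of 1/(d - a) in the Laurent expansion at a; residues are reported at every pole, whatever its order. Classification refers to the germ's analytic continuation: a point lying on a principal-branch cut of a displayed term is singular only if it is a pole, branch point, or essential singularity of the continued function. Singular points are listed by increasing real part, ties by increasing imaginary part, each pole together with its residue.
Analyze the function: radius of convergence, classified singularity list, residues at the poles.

Radius of convergence at 0: -11/6 + (1/6)*sqrt(241).
At -11/6 - (1/6)*sqrt(241): a pole of order 1; residue -127/36 - (893/8676)*sqrt(241).
At -2: an algebraic (square-root) branch point.
At -11/6 + (1/6)*sqrt(241): a pole of order 1; residue -127/36 + (893/8676)*sqrt(241).

Denominator factor (d**2 + 11*d/3 - 10/3): discriminant 241/9, real irrational roots -11/6 + (1/6)*sqrt(241) and -11/6 - (1/6)*sqrt(241); poles of order 1, moduli -11/6 + (1/6)*sqrt(241) and 11/6 + (1/6)*sqrt(241).
Branch term (6)*sqrt(1 - d/(-2)): its argument vanishes at d = -2, a square-root branch point, modulus 2.
The radius of convergence is the smallest modulus among the singular points: -11/6 + (1/6)*sqrt(241).
The branch term is analytic at -11/6 - (1/6)*sqrt(241) and contributes nothing to the residue; only the rational part matters.
The factor d**2 + 11*d/3 - 10/3 splits as (d - a)(d - a') with a = -11/6 - (1/6)*sqrt(241), a' = -11/6 + (1/6)*sqrt(241). At the order-1 pole a set g(d) = (d - a)*(rational part) = [2*d**2 + 5*d/18 - 34/3] / (d - a').
Simple pole: residue = g(a) at a = -11/6 - (1/6)*sqrt(241), which is -127/36 - (893/8676)*sqrt(241).
The branch term is analytic at -11/6 + (1/6)*sqrt(241) and contributes nothing to the residue; only the rational part matters.
The factor d**2 + 11*d/3 - 10/3 splits as (d - a)(d - a') with a = -11/6 + (1/6)*sqrt(241), a' = -11/6 - (1/6)*sqrt(241). At the order-1 pole a set g(d) = (d - a)*(rational part) = [2*d**2 + 5*d/18 - 34/3] / (d - a').
Simple pole: residue = g(a) at a = -11/6 + (1/6)*sqrt(241), which is -127/36 + (893/8676)*sqrt(241).
List the singular points by increasing real part (a conjugate pair: the negative imaginary part first).
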